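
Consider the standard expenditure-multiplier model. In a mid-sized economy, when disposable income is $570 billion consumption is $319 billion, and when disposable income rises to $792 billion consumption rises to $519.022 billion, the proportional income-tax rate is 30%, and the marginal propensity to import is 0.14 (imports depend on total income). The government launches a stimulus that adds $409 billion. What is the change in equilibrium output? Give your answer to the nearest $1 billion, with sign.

+$803 billion

MPC = ΔC/ΔYd = (519.022 − 319)/(792 − 570) = 200.022/222 = 0.901.
Government-spending multiplier = 1/(1 − c(1−t) + m) = 1/(1 − 0.901×0.7 + 0.14) = 1/0.5093 ≈ 1.963.
ΔY = k × ΔG = (+$409 billion) / 0.5093 ≈ +$803 billion.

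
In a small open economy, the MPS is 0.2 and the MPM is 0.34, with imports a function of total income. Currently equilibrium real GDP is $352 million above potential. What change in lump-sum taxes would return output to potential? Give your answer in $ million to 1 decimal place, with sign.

MPC = 1 − MPS = 1 − 0.2 = 0.8.
Spending multiplier = 1/(1 − c + m) = 1/(1 − 0.8 + 0.34) = 1/0.54 ≈ 1.852.
Tax multiplier = −c·k = −0.8/0.54 ≈ −1.481. Need ΔY = −$352 million, so ΔT = ΔY/(−c·k) = −(−$352 million) × 0.54 / 0.8 = +$237.6 million.
The government should raise lump-sum taxes by $237.6 million.

+$237.6 million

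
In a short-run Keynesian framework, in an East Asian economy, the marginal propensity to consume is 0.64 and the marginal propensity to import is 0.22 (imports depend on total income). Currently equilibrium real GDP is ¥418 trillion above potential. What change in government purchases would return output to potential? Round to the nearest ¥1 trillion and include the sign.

−¥242 trillion

Spending multiplier = 1/(1 − c + m) = 1/(1 − 0.64 + 0.22) = 1/0.58 ≈ 1.724.
Need ΔY = −¥418 trillion, so ΔG = ΔY/k = (−¥418 trillion) × 0.58 ≈ −¥242 trillion.
The government should cut government purchases by ¥242 trillion.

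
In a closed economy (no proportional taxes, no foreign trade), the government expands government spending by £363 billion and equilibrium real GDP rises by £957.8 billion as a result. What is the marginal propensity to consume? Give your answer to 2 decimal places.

0.62

Implied spending multiplier k = ΔY/ΔG = 957.8/363 ≈ 2.6386.
Since k = 1/(1 − MPC), MPC = 1 − 1/k = 1 − ΔG/ΔY = 1 − 363/957.8 ≈ 0.62.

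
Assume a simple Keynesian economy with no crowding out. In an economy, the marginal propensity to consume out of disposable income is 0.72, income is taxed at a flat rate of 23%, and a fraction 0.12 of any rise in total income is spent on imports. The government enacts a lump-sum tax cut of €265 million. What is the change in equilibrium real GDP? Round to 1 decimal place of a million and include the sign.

A lump-sum tax change of −€265 million shifts disposable income by +€265 million; first-round consumption changes by −c × ΔT = −0.72 × (−€265 million) = +€190.8 million.
Expenditure multiplier = 1/(1 − c(1−t) + m) = 1/(1 − 0.72×0.77 + 0.12) = 1/0.5656 ≈ 1.768.
The tax multiplier is −c × k ≈ −1.273, so ΔY = k × (−c·ΔT) = (+€190.8 million) / 0.5656 ≈ +€337.3 million.

+€337.3 million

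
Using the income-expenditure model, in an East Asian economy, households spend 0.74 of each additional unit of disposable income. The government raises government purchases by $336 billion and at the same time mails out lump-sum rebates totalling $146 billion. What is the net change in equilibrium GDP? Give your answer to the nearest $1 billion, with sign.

+$1,708 billion

Expenditure multiplier = 1/(1 − MPC) = 1/(1 − 0.74) = 1/0.26 ≈ 3.846.
ΔG contributes k·ΔG = (+$336 billion) / 0.26 ≈ +$1,292.3 billion.
ΔT of −$146 billion changes first-round spending by −c·ΔT = +$108.04 billion, contributing k·(−c·ΔT) = (+$108.04 billion) / 0.26 ≈ +$415.5 billion.
Net ΔY = k(ΔG − c·ΔT) = (+$444.04 billion) / 0.26 ≈ +$1,708 billion.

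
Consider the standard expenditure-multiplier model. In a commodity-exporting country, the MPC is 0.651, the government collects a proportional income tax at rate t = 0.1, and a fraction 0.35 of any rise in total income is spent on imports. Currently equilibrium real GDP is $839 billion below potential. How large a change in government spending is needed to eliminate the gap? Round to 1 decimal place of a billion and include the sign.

+$641.1 billion

Spending multiplier = 1/(1 − c(1−t) + m) = 1/(1 − 0.651×0.9 + 0.35) = 1/0.7641 ≈ 1.309.
Need ΔY = +$839 billion, so ΔG = ΔY/k = (+$839 billion) × 0.7641 ≈ +$641.1 billion.
The government should increase government spending by $641.1 billion.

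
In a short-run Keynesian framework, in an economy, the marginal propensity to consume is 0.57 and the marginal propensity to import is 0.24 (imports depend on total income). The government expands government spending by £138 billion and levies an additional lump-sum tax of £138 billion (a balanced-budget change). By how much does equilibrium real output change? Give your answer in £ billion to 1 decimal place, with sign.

+£88.6 billion

Expenditure multiplier = 1/(1 − c + m) = 1/(1 − 0.57 + 0.24) = 1/0.67 ≈ 1.493.
ΔG contributes k·ΔG = (+£138 billion) / 0.67 ≈ +£206 billion.
ΔT of +£138 billion changes first-round spending by −c·ΔT = −£78.66 billion, contributing k·(−c·ΔT) = (−£78.66 billion) / 0.67 ≈ −£117.4 billion.
Net ΔY = k(ΔG − c·ΔT) = (+£59.34 billion) / 0.67 ≈ +£88.6 billion.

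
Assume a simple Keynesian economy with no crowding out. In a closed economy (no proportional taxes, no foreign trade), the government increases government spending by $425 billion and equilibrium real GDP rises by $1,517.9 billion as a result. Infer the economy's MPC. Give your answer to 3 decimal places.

0.720

Implied spending multiplier k = ΔY/ΔG = 1,517.9/425 ≈ 3.5715.
Since k = 1/(1 − MPC), MPC = 1 − 1/k = 1 − ΔG/ΔY = 1 − 425/1,517.9 ≈ 0.720.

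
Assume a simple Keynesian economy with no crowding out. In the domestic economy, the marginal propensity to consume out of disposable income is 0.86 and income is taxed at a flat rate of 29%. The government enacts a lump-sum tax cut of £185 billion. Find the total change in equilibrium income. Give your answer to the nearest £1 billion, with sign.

+£409 billion

A lump-sum tax change of −£185 billion shifts disposable income by +£185 billion; first-round consumption changes by −c × ΔT = −0.86 × (−£185 billion) = +£159.1 billion.
Expenditure multiplier = 1/(1 − c(1−t)) = 1/(1 − 0.86×0.71) = 1/0.3894 ≈ 2.568.
The tax multiplier is −c × k ≈ −2.209, so ΔY = k × (−c·ΔT) = (+£159.1 billion) / 0.3894 ≈ +£409 billion.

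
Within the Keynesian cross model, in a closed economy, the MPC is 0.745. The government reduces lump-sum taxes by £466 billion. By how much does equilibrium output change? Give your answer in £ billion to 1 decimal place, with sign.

A lump-sum tax change of −£466 billion shifts disposable income by +£466 billion; first-round consumption changes by −c × ΔT = −0.745 × (−£466 billion) = +£347.17 billion.
Expenditure multiplier = 1/(1 − MPC) = 1/(1 − 0.745) = 1/0.255 ≈ 3.922.
The tax multiplier is −c × k ≈ −2.922, so ΔY = k × (−c·ΔT) = (+£347.17 billion) / 0.255 ≈ +£1,361.5 billion.

+£1,361.5 billion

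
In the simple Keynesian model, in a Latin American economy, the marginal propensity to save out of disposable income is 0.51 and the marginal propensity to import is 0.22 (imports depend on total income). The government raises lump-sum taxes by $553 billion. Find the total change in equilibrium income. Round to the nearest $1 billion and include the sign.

MPC = 1 − MPS = 1 − 0.51 = 0.49.
A lump-sum tax change of +$553 billion shifts disposable income by −$553 billion; first-round consumption changes by −c × ΔT = −0.49 × (+$553 billion) = −$270.97 billion.
Expenditure multiplier = 1/(1 − c + m) = 1/(1 − 0.49 + 0.22) = 1/0.73 ≈ 1.37.
The tax multiplier is −c × k ≈ −0.671, so ΔY = k × (−c·ΔT) = (−$270.97 billion) / 0.73 ≈ −$371 billion.

−$371 billion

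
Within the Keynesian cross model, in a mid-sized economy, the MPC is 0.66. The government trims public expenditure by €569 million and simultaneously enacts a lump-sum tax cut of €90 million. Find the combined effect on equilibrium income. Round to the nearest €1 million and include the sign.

−€1,499 million

Expenditure multiplier = 1/(1 − MPC) = 1/(1 − 0.66) = 1/0.34 ≈ 2.941.
ΔG contributes k·ΔG = (−€569 million) / 0.34 ≈ −€1,673.5 million.
ΔT of −€90 million changes first-round spending by −c·ΔT = +€59.4 million, contributing k·(−c·ΔT) = (+€59.4 million) / 0.34 ≈ +€174.7 million.
Net ΔY = k(ΔG − c·ΔT) = (−€509.6 million) / 0.34 ≈ −€1,499 million.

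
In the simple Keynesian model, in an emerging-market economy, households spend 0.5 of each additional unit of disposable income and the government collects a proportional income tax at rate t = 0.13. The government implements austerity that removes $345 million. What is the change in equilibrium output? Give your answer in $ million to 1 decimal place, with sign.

Spending multiplier = 1/(1 − c(1−t)) = 1/(1 − 0.5×0.87) = 1/0.565 ≈ 1.77.
ΔY = k × ΔG = (−$345 million) / 0.565 ≈ −$610.6 million.

−$610.6 million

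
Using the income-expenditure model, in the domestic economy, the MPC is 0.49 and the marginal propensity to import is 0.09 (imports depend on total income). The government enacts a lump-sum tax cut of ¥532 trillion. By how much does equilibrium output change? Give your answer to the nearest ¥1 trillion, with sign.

+¥434 trillion

A lump-sum tax change of −¥532 trillion shifts disposable income by +¥532 trillion; first-round consumption changes by −c × ΔT = −0.49 × (−¥532 trillion) = +¥260.68 trillion.
Expenditure multiplier = 1/(1 − c + m) = 1/(1 − 0.49 + 0.09) = 1/0.6 ≈ 1.667.
The tax multiplier is −c × k ≈ −0.817, so ΔY = k × (−c·ΔT) = (+¥260.68 trillion) / 0.6 ≈ +¥434 trillion.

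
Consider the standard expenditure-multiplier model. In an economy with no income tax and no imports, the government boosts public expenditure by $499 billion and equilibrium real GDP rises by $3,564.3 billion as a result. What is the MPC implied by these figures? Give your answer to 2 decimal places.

0.86

Implied spending multiplier k = ΔY/ΔG = 3,564.3/499 ≈ 7.1429.
Since k = 1/(1 − MPC), MPC = 1 − 1/k = 1 − ΔG/ΔY = 1 − 499/3,564.3 ≈ 0.86.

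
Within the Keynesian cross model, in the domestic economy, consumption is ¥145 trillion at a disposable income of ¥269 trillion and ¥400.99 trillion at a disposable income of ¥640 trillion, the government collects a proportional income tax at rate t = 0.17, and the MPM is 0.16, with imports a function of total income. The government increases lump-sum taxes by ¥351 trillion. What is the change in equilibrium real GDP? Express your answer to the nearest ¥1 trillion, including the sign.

MPC = ΔC/ΔYd = (400.99 − 145)/(640 − 269) = 255.99/371 = 0.69.
A lump-sum tax change of +¥351 trillion shifts disposable income by −¥351 trillion; first-round consumption changes by −c × ΔT = −0.69 × (+¥351 trillion) = −¥242.19 trillion.
Expenditure multiplier = 1/(1 − c(1−t) + m) = 1/(1 − 0.69×0.83 + 0.16) = 1/0.5873 ≈ 1.703.
The tax multiplier is −c × k ≈ −1.175, so ΔY = k × (−c·ΔT) = (−¥242.19 trillion) / 0.5873 ≈ −¥412 trillion.

−¥412 trillion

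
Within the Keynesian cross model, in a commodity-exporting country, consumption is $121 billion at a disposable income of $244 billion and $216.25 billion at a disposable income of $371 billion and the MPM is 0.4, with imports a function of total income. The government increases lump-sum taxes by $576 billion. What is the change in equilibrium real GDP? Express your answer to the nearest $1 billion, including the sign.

−$665 billion

MPC = ΔC/ΔYd = (216.25 − 121)/(371 − 244) = 95.25/127 = 0.75.
A lump-sum tax change of +$576 billion shifts disposable income by −$576 billion; first-round consumption changes by −c × ΔT = −0.75 × (+$576 billion) = −$432 billion.
Expenditure multiplier = 1/(1 − c + m) = 1/(1 − 0.75 + 0.4) = 1/0.65 ≈ 1.538.
The tax multiplier is −c × k ≈ −1.154, so ΔY = k × (−c·ΔT) = (−$432 billion) / 0.65 ≈ −$665 billion.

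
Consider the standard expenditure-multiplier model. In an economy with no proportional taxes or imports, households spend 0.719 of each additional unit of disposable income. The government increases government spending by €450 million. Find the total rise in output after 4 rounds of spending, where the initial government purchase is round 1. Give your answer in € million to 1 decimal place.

Round 1 adds ΔG = €450 million; each later round is MPC = 0.719 times the previous.
After 4 rounds: 450 + 323.55 + 232.63245 + 167.26273155 = ΔG·(1 − c^4)/(1 − c) = 450 × (1 − 0.267248675521)/0.281 ≈ €1,173.4 million.

€1,173.4 million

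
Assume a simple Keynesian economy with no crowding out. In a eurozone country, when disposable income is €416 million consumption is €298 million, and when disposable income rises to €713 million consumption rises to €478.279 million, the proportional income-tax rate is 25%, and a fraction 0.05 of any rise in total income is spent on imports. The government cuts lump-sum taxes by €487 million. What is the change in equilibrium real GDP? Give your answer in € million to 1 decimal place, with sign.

+€497.0 million

MPC = ΔC/ΔYd = (478.279 − 298)/(713 − 416) = 180.279/297 = 0.607.
A lump-sum tax change of −€487 million shifts disposable income by +€487 million; first-round consumption changes by −c × ΔT = −0.607 × (−€487 million) = +€295.609 million.
Expenditure multiplier = 1/(1 − c(1−t) + m) = 1/(1 − 0.607×0.75 + 0.05) = 1/0.59475 ≈ 1.681.
The tax multiplier is −c × k ≈ −1.021, so ΔY = k × (−c·ΔT) = (+€295.609 million) / 0.59475 ≈ +€497 million.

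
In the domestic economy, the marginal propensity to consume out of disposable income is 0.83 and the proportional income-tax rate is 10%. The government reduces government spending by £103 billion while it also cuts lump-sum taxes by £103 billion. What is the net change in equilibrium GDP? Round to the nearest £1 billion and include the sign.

−£69 billion

Expenditure multiplier = 1/(1 − c(1−t)) = 1/(1 − 0.83×0.9) = 1/0.253 ≈ 3.953.
ΔG contributes k·ΔG = (−£103 billion) / 0.253 ≈ −£407.1 billion.
ΔT of −£103 billion changes first-round spending by −c·ΔT = +£85.49 billion, contributing k·(−c·ΔT) = (+£85.49 billion) / 0.253 ≈ +£337.9 billion.
Net ΔY = k(ΔG − c·ΔT) = (−£17.51 billion) / 0.253 ≈ −£69 billion.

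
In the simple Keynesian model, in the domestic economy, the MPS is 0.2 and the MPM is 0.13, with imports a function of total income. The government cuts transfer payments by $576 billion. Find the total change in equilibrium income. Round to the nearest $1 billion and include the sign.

MPC = 1 − MPS = 1 − 0.2 = 0.8.
The transfer change shifts disposable income by −$576 billion, so first-round consumption changes by c·ΔTR = 0.8 × (−$576 billion) = −$460.8 billion.
Expenditure multiplier = 1/(1 − c + m) = 1/(1 − 0.8 + 0.13) = 1/0.33 ≈ 3.03.
The transfer multiplier is c × k ≈ 2.424, so ΔY = k × (c·ΔTR) = (−$460.8 billion) / 0.33 ≈ −$1,396 billion.

−$1,396 billion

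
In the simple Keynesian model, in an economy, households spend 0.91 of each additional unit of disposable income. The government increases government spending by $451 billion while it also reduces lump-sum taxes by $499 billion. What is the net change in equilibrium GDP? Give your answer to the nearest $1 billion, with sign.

+$10,057 billion

Expenditure multiplier = 1/(1 − MPC) = 1/(1 − 0.91) = 1/0.09 ≈ 11.111.
ΔG contributes k·ΔG = (+$451 billion) / 0.09 ≈ +$5,011.1 billion.
ΔT of −$499 billion changes first-round spending by −c·ΔT = +$454.09 billion, contributing k·(−c·ΔT) = (+$454.09 billion) / 0.09 ≈ +$5,045.4 billion.
Net ΔY = k(ΔG − c·ΔT) = (+$905.09 billion) / 0.09 ≈ +$10,057 billion.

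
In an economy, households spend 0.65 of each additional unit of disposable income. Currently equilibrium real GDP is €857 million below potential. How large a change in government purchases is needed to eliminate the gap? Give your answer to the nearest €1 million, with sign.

Spending multiplier = 1/(1 − MPC) = 1/(1 − 0.65) = 1/0.35 ≈ 2.857.
Need ΔY = +€857 million, so ΔG = ΔY/k = (+€857 million) × 0.35 ≈ +€300 million.
The government should increase government purchases by €300 million.

+€300 million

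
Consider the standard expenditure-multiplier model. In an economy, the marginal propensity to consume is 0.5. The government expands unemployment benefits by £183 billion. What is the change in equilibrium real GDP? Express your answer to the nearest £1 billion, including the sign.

The transfer change shifts disposable income by +£183 billion, so first-round consumption changes by c·ΔTR = 0.5 × (+£183 billion) = +£91.5 billion.
Expenditure multiplier = 1/(1 − MPC) = 1/(1 − 0.5) = 1/0.5 = 2.
The transfer multiplier is c × k = 1, so ΔY = k × (c·ΔTR) = (+£91.5 billion) / 0.5 = +£183 billion.

+£183 billion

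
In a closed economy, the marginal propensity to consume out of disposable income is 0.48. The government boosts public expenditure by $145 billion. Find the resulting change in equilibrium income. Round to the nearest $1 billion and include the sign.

Spending multiplier = 1/(1 − MPC) = 1/(1 − 0.48) = 1/0.52 ≈ 1.923.
ΔY = k × ΔG = (+$145 billion) / 0.52 ≈ +$279 billion.

+$279 billion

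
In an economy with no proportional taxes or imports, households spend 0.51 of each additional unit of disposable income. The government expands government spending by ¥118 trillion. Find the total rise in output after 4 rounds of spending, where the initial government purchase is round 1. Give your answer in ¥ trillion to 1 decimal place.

Round 1 adds ΔG = ¥118 trillion; each later round is MPC = 0.51 times the previous.
After 4 rounds: 118 + 60.18 + 30.6918 + 15.652818 = ΔG·(1 − c^4)/(1 − c) = 118 × (1 − 0.06765201)/0.49 ≈ ¥224.5 trillion.

¥224.5 trillion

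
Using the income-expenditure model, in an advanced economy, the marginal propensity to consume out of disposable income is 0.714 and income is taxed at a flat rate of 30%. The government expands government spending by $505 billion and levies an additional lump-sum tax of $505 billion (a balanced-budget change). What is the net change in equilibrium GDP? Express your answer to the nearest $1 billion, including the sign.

+$289 billion

Expenditure multiplier = 1/(1 − c(1−t)) = 1/(1 − 0.714×0.7) = 1/0.5002 ≈ 1.999.
ΔG contributes k·ΔG = (+$505 billion) / 0.5002 ≈ +$1,009.6 billion.
ΔT of +$505 billion changes first-round spending by −c·ΔT = −$360.57 billion, contributing k·(−c·ΔT) = (−$360.57 billion) / 0.5002 ≈ −$720.9 billion.
Net ΔY = k(ΔG − c·ΔT) = (+$144.43 billion) / 0.5002 ≈ +$289 billion.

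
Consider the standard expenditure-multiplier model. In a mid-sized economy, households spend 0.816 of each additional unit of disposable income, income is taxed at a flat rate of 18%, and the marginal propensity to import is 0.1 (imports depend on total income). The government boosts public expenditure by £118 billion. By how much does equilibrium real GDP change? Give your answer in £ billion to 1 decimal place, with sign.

Government-spending multiplier = 1/(1 − c(1−t) + m) = 1/(1 − 0.816×0.82 + 0.1) = 1/0.43088 ≈ 2.321.
ΔY = k × ΔG = (+£118 billion) / 0.43088 ≈ +£273.9 billion.

+£273.9 billion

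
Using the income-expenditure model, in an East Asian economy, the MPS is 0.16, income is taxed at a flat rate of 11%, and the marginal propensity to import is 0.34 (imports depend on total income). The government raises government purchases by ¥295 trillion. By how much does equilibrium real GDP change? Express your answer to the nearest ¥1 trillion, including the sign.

MPC = 1 − MPS = 1 − 0.16 = 0.84.
Spending multiplier = 1/(1 − c(1−t) + m) = 1/(1 − 0.84×0.89 + 0.34) = 1/0.5924 ≈ 1.688.
ΔY = k × ΔG = (+¥295 trillion) / 0.5924 ≈ +¥498 trillion.

+¥498 trillion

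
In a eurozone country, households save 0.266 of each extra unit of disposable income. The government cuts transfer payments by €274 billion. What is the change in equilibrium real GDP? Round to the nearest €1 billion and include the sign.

−€756 billion

MPC = 1 − MPS = 1 − 0.266 = 0.734.
The transfer change shifts disposable income by −€274 billion, so first-round consumption changes by c·ΔTR = 0.734 × (−€274 billion) = −€201.116 billion.
Expenditure multiplier = 1/(1 − MPC) = 1/(1 − 0.734) = 1/0.266 ≈ 3.759.
The transfer multiplier is c × k ≈ 2.759, so ΔY = k × (c·ΔTR) = (−€201.116 billion) / 0.266 ≈ −€756 billion.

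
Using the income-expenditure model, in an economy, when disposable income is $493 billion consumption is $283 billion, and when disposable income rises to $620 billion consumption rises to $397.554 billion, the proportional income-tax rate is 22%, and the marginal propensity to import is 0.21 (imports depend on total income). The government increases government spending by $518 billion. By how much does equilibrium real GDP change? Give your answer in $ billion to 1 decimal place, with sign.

MPC = ΔC/ΔYd = (397.554 − 283)/(620 − 493) = 114.554/127 = 0.902.
Expenditure multiplier = 1/(1 − c(1−t) + m) = 1/(1 − 0.902×0.78 + 0.21) = 1/0.50644 ≈ 1.975.
ΔY = k × ΔG = (+$518 billion) / 0.50644 ≈ +$1,022.8 billion.

+$1,022.8 billion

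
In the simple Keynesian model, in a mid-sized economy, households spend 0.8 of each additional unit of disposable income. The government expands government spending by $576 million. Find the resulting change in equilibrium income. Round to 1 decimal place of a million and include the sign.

+$2,880.0 million

Expenditure multiplier = 1/(1 − MPC) = 1/(1 − 0.8) = 1/0.2 = 5.
ΔY = k × ΔG = (+$576 million) / 0.2 = +$2,880 million.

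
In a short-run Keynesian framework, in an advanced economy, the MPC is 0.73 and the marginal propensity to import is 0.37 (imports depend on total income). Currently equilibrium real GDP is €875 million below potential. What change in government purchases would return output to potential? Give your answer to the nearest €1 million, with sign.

+€560 million

Spending multiplier = 1/(1 − c + m) = 1/(1 − 0.73 + 0.37) = 1/0.64 ≈ 1.563.
Need ΔY = +€875 million, so ΔG = ΔY/k = (+€875 million) × 0.64 = +€560 million.
The government should increase government purchases by €560 million.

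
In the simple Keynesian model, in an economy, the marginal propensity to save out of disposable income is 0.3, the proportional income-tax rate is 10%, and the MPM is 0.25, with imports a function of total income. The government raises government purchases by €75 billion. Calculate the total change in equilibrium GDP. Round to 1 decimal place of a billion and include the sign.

+€121.0 billion

MPC = 1 − MPS = 1 − 0.3 = 0.7.
Government-spending multiplier = 1/(1 − c(1−t) + m) = 1/(1 − 0.7×0.9 + 0.25) = 1/0.62 ≈ 1.613.
ΔY = k × ΔG = (+€75 billion) / 0.62 ≈ +€121 billion.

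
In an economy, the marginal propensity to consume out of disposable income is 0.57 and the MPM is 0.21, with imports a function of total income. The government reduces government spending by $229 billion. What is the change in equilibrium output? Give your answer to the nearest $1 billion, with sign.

Spending multiplier = 1/(1 − c + m) = 1/(1 − 0.57 + 0.21) = 1/0.64 ≈ 1.563.
ΔY = k × ΔG = (−$229 billion) / 0.64 ≈ −$358 billion.

−$358 billion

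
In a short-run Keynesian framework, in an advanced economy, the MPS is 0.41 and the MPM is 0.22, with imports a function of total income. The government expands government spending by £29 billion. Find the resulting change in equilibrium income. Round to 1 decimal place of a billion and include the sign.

+£46.0 billion

MPC = 1 − MPS = 1 − 0.41 = 0.59.
Government-spending multiplier = 1/(1 − c + m) = 1/(1 − 0.59 + 0.22) = 1/0.63 ≈ 1.587.
ΔY = k × ΔG = (+£29 billion) / 0.63 ≈ +£46 billion.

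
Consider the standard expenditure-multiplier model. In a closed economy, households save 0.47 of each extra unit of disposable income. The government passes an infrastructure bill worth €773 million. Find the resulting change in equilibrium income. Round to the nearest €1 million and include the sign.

+€1,645 million

MPC = 1 − MPS = 1 − 0.47 = 0.53.
Expenditure multiplier = 1/(1 − MPC) = 1/(1 − 0.53) = 1/0.47 ≈ 2.128.
ΔY = k × ΔG = (+€773 million) / 0.47 ≈ +€1,645 million.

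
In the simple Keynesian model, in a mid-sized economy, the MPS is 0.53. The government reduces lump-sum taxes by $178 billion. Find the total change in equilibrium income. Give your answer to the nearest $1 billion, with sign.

MPC = 1 − MPS = 1 − 0.53 = 0.47.
A lump-sum tax change of −$178 billion shifts disposable income by +$178 billion; first-round consumption changes by −c × ΔT = −0.47 × (−$178 billion) = +$83.66 billion.
Expenditure multiplier = 1/(1 − MPC) = 1/(1 − 0.47) = 1/0.53 ≈ 1.887.
The tax multiplier is −c × k ≈ −0.887, so ΔY = k × (−c·ΔT) = (+$83.66 billion) / 0.53 ≈ +$158 billion.

+$158 billion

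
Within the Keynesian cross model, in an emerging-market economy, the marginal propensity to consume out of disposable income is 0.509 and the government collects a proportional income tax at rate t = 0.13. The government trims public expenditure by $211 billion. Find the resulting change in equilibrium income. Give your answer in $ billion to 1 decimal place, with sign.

Government-spending multiplier = 1/(1 − c(1−t)) = 1/(1 − 0.509×0.87) = 1/0.55717 ≈ 1.795.
ΔY = k × ΔG = (−$211 billion) / 0.55717 ≈ −$378.7 billion.

−$378.7 billion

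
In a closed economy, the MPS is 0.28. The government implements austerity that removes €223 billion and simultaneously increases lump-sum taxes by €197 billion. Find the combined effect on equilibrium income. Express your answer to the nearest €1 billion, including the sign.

−€1,303 billion

MPC = 1 − MPS = 1 − 0.28 = 0.72.
Expenditure multiplier = 1/(1 − MPC) = 1/(1 − 0.72) = 1/0.28 ≈ 3.571.
ΔG contributes k·ΔG = (−€223 billion) / 0.28 ≈ −€796.4 billion.
ΔT of +€197 billion changes first-round spending by −c·ΔT = −€141.84 billion, contributing k·(−c·ΔT) = (−€141.84 billion) / 0.28 ≈ −€506.6 billion.
Net ΔY = k(ΔG − c·ΔT) = (−€364.84 billion) / 0.28 = −€1,303 billion.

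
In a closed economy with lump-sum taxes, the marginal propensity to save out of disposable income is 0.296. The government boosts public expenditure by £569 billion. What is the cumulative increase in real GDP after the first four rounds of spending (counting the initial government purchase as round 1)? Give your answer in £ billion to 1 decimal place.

£1,450.1 billion

MPC = 1 − MPS = 1 − 0.296 = 0.704.
Round 1 adds ΔG = £569 billion; each later round is MPC = 0.704 times the previous.
After 4 rounds: 569 + 400.576 + 282.005504 + 198.531874816 = ΔG·(1 − c^4)/(1 − c) = 569 × (1 − 0.245635219456)/0.296 ≈ £1,450.1 billion.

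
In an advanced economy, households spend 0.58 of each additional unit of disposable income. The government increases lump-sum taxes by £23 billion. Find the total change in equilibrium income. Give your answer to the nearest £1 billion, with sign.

A lump-sum tax change of +£23 billion shifts disposable income by −£23 billion; first-round consumption changes by −c × ΔT = −0.58 × (+£23 billion) = −£13.34 billion.
Expenditure multiplier = 1/(1 − MPC) = 1/(1 − 0.58) = 1/0.42 ≈ 2.381.
The tax multiplier is −c × k ≈ −1.381, so ΔY = k × (−c·ΔT) = (−£13.34 billion) / 0.42 ≈ −£32 billion.

−£32 billion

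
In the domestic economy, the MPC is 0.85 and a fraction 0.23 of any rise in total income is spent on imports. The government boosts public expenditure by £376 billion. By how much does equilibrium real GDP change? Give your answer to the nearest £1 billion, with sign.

+£989 billion

Expenditure multiplier = 1/(1 − c + m) = 1/(1 − 0.85 + 0.23) = 1/0.38 ≈ 2.632.
ΔY = k × ΔG = (+£376 billion) / 0.38 ≈ +£989 billion.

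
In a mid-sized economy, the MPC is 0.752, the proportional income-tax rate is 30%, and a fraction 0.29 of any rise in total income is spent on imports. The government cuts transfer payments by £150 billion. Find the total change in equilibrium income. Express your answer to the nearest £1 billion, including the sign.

−£148 billion

The transfer change shifts disposable income by −£150 billion, so first-round consumption changes by c·ΔTR = 0.752 × (−£150 billion) = −£112.8 billion.
Expenditure multiplier = 1/(1 − c(1−t) + m) = 1/(1 − 0.752×0.7 + 0.29) = 1/0.7636 ≈ 1.31.
The transfer multiplier is c × k ≈ 0.985, so ΔY = k × (c·ΔTR) = (−£112.8 billion) / 0.7636 ≈ −£148 billion.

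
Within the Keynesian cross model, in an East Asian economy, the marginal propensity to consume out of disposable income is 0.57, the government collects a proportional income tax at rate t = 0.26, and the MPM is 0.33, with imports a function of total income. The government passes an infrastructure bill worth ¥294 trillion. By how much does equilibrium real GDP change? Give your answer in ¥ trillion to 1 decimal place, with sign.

+¥323.7 trillion

Government-spending multiplier = 1/(1 − c(1−t) + m) = 1/(1 − 0.57×0.74 + 0.33) = 1/0.9082 ≈ 1.101.
ΔY = k × ΔG = (+¥294 trillion) / 0.9082 ≈ +¥323.7 trillion.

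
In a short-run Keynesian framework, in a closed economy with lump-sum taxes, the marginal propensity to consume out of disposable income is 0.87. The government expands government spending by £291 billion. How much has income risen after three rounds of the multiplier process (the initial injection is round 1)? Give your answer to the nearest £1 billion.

£764 billion

Round 1 adds ΔG = £291 billion; each later round is MPC = 0.87 times the previous.
After 3 rounds: 291 + 253.17 + 220.2579 = ΔG·(1 − c^3)/(1 − c) = 291 × (1 − 0.658503)/0.13 ≈ £764 billion.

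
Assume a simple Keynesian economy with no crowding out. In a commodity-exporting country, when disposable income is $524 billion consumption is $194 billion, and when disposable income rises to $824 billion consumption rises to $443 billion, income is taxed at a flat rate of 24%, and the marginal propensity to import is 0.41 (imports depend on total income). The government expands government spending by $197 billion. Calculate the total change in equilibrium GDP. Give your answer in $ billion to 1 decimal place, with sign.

MPC = ΔC/ΔYd = (443 − 194)/(824 − 524) = 249/300 = 0.83.
Spending multiplier = 1/(1 − c(1−t) + m) = 1/(1 − 0.83×0.76 + 0.41) = 1/0.7792 ≈ 1.283.
ΔY = k × ΔG = (+$197 billion) / 0.7792 ≈ +$252.8 billion.

+$252.8 billion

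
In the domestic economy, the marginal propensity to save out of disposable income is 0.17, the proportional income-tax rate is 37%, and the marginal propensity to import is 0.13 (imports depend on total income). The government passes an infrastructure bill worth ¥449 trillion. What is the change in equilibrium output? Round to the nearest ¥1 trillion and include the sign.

MPC = 1 − MPS = 1 − 0.17 = 0.83.
Spending multiplier = 1/(1 − c(1−t) + m) = 1/(1 − 0.83×0.63 + 0.13) = 1/0.6071 ≈ 1.647.
ΔY = k × ΔG = (+¥449 trillion) / 0.6071 ≈ +¥740 trillion.

+¥740 trillion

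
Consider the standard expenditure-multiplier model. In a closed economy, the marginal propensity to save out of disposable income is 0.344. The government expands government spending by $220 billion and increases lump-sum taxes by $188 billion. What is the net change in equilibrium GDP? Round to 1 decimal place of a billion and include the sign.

+$281.0 billion

MPC = 1 − MPS = 1 − 0.344 = 0.656.
Expenditure multiplier = 1/(1 − MPC) = 1/(1 − 0.656) = 1/0.344 ≈ 2.907.
ΔG contributes k·ΔG = (+$220 billion) / 0.344 ≈ +$639.5 billion.
ΔT of +$188 billion changes first-round spending by −c·ΔT = −$123.328 billion, contributing k·(−c·ΔT) = (−$123.328 billion) / 0.344 ≈ −$358.5 billion.
Net ΔY = k(ΔG − c·ΔT) = (+$96.672 billion) / 0.344 ≈ +$281 billion.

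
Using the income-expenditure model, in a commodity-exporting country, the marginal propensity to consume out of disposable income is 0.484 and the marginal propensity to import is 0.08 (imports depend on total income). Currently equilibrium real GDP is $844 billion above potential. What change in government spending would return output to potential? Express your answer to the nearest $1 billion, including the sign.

Spending multiplier = 1/(1 − c + m) = 1/(1 − 0.484 + 0.08) = 1/0.596 ≈ 1.678.
Need ΔY = −$844 billion, so ΔG = ΔY/k = (−$844 billion) × 0.596 ≈ −$503 billion.
The government should cut government spending by $503 billion.

−$503 billion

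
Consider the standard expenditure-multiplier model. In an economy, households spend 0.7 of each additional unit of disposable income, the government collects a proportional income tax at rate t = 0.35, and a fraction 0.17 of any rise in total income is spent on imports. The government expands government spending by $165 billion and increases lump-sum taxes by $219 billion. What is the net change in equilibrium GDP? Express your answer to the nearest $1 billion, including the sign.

Expenditure multiplier = 1/(1 − c(1−t) + m) = 1/(1 − 0.7×0.65 + 0.17) = 1/0.715 ≈ 1.399.
ΔG contributes k·ΔG = (+$165 billion) / 0.715 ≈ +$230.8 billion.
ΔT of +$219 billion changes first-round spending by −c·ΔT = −$153.3 billion, contributing k·(−c·ΔT) = (−$153.3 billion) / 0.715 ≈ −$214.4 billion.
Net ΔY = k(ΔG − c·ΔT) = (+$11.7 billion) / 0.715 ≈ +$16 billion.

+$16 billion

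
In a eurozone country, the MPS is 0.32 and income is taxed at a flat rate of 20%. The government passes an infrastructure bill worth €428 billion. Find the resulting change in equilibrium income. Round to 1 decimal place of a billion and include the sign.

+€938.6 billion

MPC = 1 − MPS = 1 − 0.32 = 0.68.
Expenditure multiplier = 1/(1 − c(1−t)) = 1/(1 − 0.68×0.8) = 1/0.456 ≈ 2.193.
ΔY = k × ΔG = (+€428 billion) / 0.456 ≈ +€938.6 billion.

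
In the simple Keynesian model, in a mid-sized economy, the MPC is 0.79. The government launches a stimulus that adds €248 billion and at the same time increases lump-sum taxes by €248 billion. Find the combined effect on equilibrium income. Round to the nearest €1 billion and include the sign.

+€248 billion

Expenditure multiplier = 1/(1 − MPC) = 1/(1 − 0.79) = 1/0.21 ≈ 4.762.
ΔG contributes k·ΔG = (+€248 billion) / 0.21 ≈ +€1,181 billion.
ΔT of +€248 billion changes first-round spending by −c·ΔT = −€195.92 billion, contributing k·(−c·ΔT) = (−€195.92 billion) / 0.21 ≈ −€933 billion.
With ΔG = ΔT and no other leakages, the balanced-budget multiplier is 1, so ΔY = ΔG = +€248 billion.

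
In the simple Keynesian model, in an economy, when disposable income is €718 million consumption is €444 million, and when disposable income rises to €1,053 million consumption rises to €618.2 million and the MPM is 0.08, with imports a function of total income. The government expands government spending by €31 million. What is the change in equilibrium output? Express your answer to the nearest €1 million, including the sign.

+€55 million

MPC = ΔC/ΔYd = (618.2 − 444)/(1,053 − 718) = 174.2/335 = 0.52.
Government-spending multiplier = 1/(1 − c + m) = 1/(1 − 0.52 + 0.08) = 1/0.56 ≈ 1.786.
ΔY = k × ΔG = (+€31 million) / 0.56 ≈ +€55 million.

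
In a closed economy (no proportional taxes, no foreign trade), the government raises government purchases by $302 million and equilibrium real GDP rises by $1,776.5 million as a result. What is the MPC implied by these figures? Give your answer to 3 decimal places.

Implied spending multiplier k = ΔY/ΔG = 1,776.5/302 ≈ 5.8825.
Since k = 1/(1 − MPC), MPC = 1 − 1/k = 1 − ΔG/ΔY = 1 − 302/1,776.5 ≈ 0.830.

0.830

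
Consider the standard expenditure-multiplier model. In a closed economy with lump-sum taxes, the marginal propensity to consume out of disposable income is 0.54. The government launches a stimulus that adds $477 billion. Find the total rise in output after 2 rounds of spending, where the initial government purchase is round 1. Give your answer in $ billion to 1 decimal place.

Round 1 adds ΔG = $477 billion; each later round is MPC = 0.54 times the previous.
After 2 rounds: 477 + 257.58 = ΔG·(1 − c^2)/(1 − c) = 477 × (1 − 0.2916)/0.46 ≈ $734.6 billion.

$734.6 billion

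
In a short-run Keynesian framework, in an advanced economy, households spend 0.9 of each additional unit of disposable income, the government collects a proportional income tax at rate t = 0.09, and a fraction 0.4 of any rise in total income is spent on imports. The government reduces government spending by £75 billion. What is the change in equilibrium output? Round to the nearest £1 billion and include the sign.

Expenditure multiplier = 1/(1 − c(1−t) + m) = 1/(1 − 0.9×0.91 + 0.4) = 1/0.581 ≈ 1.721.
ΔY = k × ΔG = (−£75 billion) / 0.581 ≈ −£129 billion.

−£129 billion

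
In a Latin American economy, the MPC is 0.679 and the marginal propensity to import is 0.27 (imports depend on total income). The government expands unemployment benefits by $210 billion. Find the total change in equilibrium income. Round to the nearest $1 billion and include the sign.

The transfer change shifts disposable income by +$210 billion, so first-round consumption changes by c·ΔTR = 0.679 × (+$210 billion) = +$142.59 billion.
Expenditure multiplier = 1/(1 − c + m) = 1/(1 − 0.679 + 0.27) = 1/0.591 ≈ 1.692.
The transfer multiplier is c × k ≈ 1.149, so ΔY = k × (c·ΔTR) = (+$142.59 billion) / 0.591 ≈ +$241 billion.

+$241 billion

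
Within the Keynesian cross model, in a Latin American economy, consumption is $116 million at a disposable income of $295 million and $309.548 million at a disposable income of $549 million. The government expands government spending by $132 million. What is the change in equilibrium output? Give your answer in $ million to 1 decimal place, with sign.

+$554.6 million

MPC = ΔC/ΔYd = (309.548 − 116)/(549 − 295) = 193.548/254 = 0.762.
Spending multiplier = 1/(1 − MPC) = 1/(1 − 0.762) = 1/0.238 ≈ 4.202.
ΔY = k × ΔG = (+$132 million) / 0.238 ≈ +$554.6 million.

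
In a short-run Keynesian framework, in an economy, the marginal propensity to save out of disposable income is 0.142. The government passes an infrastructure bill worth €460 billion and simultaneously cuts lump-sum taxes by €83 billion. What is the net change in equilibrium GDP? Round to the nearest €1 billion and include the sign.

+€3,741 billion

MPC = 1 − MPS = 1 − 0.142 = 0.858.
Expenditure multiplier = 1/(1 − MPC) = 1/(1 − 0.858) = 1/0.142 ≈ 7.042.
ΔG contributes k·ΔG = (+€460 billion) / 0.142 ≈ +€3,239.4 billion.
ΔT of −€83 billion changes first-round spending by −c·ΔT = +€71.214 billion, contributing k·(−c·ΔT) = (+€71.214 billion) / 0.142 ≈ +€501.5 billion.
Net ΔY = k(ΔG − c·ΔT) = (+€531.214 billion) / 0.142 ≈ +€3,741 billion.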